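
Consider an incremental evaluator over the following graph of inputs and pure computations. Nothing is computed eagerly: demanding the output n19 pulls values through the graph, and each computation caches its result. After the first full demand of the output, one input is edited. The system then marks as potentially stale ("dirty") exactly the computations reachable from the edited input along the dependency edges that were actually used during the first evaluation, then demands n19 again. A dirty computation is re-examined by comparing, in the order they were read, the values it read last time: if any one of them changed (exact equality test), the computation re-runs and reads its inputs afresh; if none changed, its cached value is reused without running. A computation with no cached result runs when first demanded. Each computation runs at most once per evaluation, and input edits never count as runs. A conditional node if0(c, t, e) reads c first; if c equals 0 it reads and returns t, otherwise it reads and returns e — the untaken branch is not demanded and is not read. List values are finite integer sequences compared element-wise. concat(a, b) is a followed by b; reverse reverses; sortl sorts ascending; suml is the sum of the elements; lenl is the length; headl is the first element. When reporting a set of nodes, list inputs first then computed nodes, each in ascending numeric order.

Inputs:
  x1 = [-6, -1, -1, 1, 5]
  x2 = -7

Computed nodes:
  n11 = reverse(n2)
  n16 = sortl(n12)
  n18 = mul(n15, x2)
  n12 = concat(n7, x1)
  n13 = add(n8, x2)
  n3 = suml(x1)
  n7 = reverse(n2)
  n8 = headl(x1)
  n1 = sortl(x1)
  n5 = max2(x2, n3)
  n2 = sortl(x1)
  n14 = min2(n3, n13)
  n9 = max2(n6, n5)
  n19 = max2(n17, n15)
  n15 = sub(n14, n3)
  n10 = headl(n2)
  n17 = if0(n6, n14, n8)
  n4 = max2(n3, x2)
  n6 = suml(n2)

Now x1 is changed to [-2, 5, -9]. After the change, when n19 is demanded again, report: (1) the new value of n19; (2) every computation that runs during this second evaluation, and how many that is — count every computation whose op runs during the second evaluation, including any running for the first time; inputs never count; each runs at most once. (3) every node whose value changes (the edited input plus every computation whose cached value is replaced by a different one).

Initial pass — values computed on the first demand:
  n2 = sortl([-6, -1, -1, 1, 5]) = [-6, -1, -1, 1, 5]
  n3 = suml([-6, -1, -1, 1, 5]) = -2
  n6 = suml([-6, -1, -1, 1, 5]) = -2
  n8 = headl([-6, -1, -1, 1, 5]) = -6
  n13 = add(-6, -7) = -13
  n14 = min2(-2, -13) = -13
  n15 = sub(-13, -2) = -11
  n17 = if0(n6=-2 -> else branch n8) = -6
  n19 = max2(-6, -11) = -6

Second demand — change propagation:
  n2: re-runs because x1 [-6, -1, -1, 1, 5]->[-2, 5, -9]; new result [-9, -2, 5].
  n3: re-runs because x1 [-6, -1, -1, 1, 5]->[-2, 5, -9]; new result -6.
  n6: re-runs because n2 [-6, -1, -1, 1, 5]->[-9, -2, 5]; new result -6.
  n8: re-runs because x1 [-6, -1, -1, 1, 5]->[-2, 5, -9]; new result -2.
  n13: re-runs because n8 -6->-2; new result -9.
  n14: re-runs because n3 -2->-6; n13 -13->-9; new result -9.
  n15: re-runs because n14 -13->-9; n3 -2->-6; new result -3.
  n17: re-runs because n6 -2->-6; n8 -6->-2; new result -2.
  n19: re-runs because n17 -6->-2; n15 -11->-3; new result -2.

n19 now evaluates to -2.
Run set: n2, n3, n6, n8, n13, n14, n15, n17, n19 (9 run).
Changed values: x1, n2, n3, n6, n8, n13, n14, n15, n17, n19.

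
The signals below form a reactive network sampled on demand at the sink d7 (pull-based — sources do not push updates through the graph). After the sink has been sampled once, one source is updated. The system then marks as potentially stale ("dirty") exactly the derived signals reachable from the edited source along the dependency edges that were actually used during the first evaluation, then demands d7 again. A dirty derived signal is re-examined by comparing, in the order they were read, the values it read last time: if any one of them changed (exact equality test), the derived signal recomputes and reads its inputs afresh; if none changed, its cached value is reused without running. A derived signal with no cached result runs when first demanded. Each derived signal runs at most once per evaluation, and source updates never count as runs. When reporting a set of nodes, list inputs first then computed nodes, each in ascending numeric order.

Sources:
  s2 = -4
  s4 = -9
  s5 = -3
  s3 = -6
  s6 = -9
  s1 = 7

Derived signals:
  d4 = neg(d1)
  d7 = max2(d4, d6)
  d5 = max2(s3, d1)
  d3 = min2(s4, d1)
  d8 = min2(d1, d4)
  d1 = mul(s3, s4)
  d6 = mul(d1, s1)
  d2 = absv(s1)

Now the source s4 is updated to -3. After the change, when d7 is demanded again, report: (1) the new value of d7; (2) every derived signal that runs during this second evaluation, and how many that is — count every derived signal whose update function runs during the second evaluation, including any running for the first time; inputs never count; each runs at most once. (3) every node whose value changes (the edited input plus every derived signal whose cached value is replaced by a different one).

d7 now evaluates to 126.
Run set: d1, d4, d6, d7 (4 run).
Changed values: s4, d1, d4, d6, d7.

Initial pass — values computed on the first demand:
  d1 = mul(-6, -9) = 54
  d4 = neg(54) = -54
  d6 = mul(54, 7) = 378
  d7 = max2(-54, 378) = 378

Second demand — change propagation:
  d1: re-runs because s4 -9->-3; new result 18.
  d4: re-runs because d1 54->18; new result -18.
  d6: re-runs because d1 54->18; new result 126.
  d7: re-runs because d4 -54->-18; d6 378->126; new result 126.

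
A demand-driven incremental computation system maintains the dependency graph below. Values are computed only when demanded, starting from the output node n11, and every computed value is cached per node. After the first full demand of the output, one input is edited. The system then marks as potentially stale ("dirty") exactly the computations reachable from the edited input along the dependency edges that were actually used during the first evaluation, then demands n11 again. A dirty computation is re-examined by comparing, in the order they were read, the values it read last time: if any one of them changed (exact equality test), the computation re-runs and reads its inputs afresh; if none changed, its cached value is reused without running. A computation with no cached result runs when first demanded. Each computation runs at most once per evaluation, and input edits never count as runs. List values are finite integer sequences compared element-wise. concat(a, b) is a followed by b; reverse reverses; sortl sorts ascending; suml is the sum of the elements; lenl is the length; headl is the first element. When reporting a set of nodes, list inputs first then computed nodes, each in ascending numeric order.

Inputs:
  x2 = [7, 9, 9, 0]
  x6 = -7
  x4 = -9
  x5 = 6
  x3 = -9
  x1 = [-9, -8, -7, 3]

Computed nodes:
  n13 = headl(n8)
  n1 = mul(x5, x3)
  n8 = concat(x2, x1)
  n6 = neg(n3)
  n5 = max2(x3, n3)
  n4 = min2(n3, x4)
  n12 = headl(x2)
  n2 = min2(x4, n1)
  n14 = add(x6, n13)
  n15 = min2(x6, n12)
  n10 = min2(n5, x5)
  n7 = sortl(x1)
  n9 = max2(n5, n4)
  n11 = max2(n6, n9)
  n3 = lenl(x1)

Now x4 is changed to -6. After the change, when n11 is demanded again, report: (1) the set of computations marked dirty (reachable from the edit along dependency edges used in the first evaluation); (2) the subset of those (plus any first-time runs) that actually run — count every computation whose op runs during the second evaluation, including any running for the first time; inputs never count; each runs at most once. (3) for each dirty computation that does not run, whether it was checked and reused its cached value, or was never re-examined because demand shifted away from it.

Marked dirty: n4, n9, n11.
Computations that run: n4, n9 — 2 in total.
Checked but reused from cache: n11.
Key observation: the change is absorbed at n9 — it re-runs but produces the same value, and the output's value is unchanged.

First evaluation (everything demanded from the output):
  n3 = lenl([-9, -8, -7, 3]) = 4
  n4 = min2(4, -9) = -9
  n5 = max2(-9, 4) = 4
  n6 = neg(4) = -4
  n9 = max2(4, -9) = 4
  n11 = max2(-4, 4) = 4

Propagation after the edit:
  n4: runs — x4 -9->-6; result -6.
  n9: runs — n4 -9->-6; result 4 (same value as before).
  n11: checked — values it read are unchanged (n6 unchanged, n9 unchanged); reused cached 4 without running.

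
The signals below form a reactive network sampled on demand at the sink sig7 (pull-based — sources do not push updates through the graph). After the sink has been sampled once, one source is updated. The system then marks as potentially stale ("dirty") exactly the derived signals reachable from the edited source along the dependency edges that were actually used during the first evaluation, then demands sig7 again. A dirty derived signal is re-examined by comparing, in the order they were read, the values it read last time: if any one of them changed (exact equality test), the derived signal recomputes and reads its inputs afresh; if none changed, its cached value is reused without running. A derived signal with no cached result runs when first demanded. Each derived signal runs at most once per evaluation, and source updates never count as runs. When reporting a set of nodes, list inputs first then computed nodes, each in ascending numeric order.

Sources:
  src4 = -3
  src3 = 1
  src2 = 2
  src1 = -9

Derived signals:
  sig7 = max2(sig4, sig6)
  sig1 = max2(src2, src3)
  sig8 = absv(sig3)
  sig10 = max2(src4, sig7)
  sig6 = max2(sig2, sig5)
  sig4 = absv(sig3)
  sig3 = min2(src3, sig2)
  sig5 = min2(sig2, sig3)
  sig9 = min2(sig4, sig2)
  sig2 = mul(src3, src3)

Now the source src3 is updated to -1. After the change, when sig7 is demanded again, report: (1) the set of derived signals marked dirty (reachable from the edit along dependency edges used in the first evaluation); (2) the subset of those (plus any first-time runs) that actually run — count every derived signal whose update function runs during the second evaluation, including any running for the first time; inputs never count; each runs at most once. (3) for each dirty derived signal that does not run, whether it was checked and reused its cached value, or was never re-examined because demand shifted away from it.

Initial pass — values computed on the first demand:
  sig2 = mul(1, 1) = 1
  sig3 = min2(1, 1) = 1
  sig4 = absv(1) = 1
  sig5 = min2(1, 1) = 1
  sig6 = max2(1, 1) = 1
  sig7 = max2(1, 1) = 1

Second demand — change propagation:
  sig2: re-runs because src3 1->-1; src3 1->-1; new result 1 (unchanged).
  sig3: re-runs because src3 1->-1; new result -1.
  sig4: re-runs because sig3 1->-1; new result 1 (unchanged).
  sig5: re-runs because sig3 1->-1; new result -1.
  sig6: re-runs because sig5 1->-1; new result 1 (unchanged).
  sig7: re-examined; everything it read last time is the same (sig4 unchanged, sig6 unchanged) — cache 1 kept, no run.

The important point: at sig7 every value read last time is unchanged, so the dirty flag clears without a run.

Dirty set: sig2, sig3, sig4, sig5, sig6, sig7.
Run set: sig2, sig3, sig4, sig5, sig6 (5 run).
Re-examined without running (cache reused): sig7.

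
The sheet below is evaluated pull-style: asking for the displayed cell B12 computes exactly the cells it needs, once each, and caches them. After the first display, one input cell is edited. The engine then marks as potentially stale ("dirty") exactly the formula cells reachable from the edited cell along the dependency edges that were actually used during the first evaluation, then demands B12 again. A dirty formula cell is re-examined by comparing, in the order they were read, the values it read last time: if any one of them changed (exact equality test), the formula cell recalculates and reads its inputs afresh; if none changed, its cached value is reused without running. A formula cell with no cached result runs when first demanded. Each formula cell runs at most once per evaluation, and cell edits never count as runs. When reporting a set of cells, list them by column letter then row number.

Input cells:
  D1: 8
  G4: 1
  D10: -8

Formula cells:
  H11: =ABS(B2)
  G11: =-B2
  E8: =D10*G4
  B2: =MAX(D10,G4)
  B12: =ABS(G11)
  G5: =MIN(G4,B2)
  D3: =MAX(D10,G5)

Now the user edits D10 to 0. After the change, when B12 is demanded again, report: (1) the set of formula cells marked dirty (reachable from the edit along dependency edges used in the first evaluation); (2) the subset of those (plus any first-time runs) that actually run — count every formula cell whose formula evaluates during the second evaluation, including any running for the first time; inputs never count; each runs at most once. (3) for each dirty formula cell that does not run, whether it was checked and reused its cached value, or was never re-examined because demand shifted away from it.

First demand of the output computes:
  B2 = MAX(-8, 1) = 1
  G11 = -(1) = -1
  B12 = ABS(-1) = 1

After the edit, cleaning proceeds:
  B2: a read changed (D10 -8->0) — executes, giving 1 — identical to its old value.
  G11: dirty, but its reads are unchanged (B2 unchanged); cached -1 stands.
  B12: dirty, but its reads are unchanged (G11 unchanged); cached 1 stands.

Note the absorption at B2: it re-runs yet its value is the same, leaving the output's value untouched.

The edit dirties: B2, B12, G11.
1 formula cells run: B2.
Cache hits after checking: B12, G11.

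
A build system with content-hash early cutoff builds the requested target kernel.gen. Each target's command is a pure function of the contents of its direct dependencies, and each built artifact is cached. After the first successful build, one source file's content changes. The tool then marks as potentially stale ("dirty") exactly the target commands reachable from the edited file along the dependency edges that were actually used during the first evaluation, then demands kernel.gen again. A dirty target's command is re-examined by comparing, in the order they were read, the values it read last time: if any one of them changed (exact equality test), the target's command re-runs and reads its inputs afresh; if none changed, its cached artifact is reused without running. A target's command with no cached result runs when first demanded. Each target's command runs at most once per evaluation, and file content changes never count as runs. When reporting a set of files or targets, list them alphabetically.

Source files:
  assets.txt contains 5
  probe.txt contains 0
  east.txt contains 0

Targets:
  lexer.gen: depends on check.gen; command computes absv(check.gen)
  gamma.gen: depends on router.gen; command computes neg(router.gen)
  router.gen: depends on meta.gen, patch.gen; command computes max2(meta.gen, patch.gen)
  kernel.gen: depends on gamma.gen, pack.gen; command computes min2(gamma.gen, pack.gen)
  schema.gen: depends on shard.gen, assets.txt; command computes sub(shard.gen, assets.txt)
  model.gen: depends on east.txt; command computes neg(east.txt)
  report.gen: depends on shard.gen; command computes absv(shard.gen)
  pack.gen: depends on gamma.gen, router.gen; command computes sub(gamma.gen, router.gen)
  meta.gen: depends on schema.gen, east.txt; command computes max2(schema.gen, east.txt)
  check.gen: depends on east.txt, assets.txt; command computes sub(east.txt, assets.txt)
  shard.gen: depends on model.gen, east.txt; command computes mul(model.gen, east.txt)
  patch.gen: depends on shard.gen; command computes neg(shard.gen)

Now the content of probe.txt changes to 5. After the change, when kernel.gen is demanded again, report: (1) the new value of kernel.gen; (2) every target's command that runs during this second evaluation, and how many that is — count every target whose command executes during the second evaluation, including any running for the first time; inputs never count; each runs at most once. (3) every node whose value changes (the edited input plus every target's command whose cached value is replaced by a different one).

First evaluation (everything demanded from the output):
  model.gen = neg(0) = 0
  shard.gen = mul(0, 0) = 0
  patch.gen = neg(0) = 0
  schema.gen = sub(0, 5) = -5
  meta.gen = max2(-5, 0) = 0
  router.gen = max2(0, 0) = 0
  gamma.gen = neg(0) = 0
  pack.gen = sub(0, 0) = 0
  kernel.gen = min2(0, 0) = 0

Propagation after the edit:
  probe.txt feeds no computation that the output demands — nothing is marked dirty and nothing runs.

Key observation: probe.txt is never demanded by the output, so the edit triggers no recomputation at all.

New value of kernel.gen: 0.
Target commands that run: none — 0 in total.
Values that change: probe.txt.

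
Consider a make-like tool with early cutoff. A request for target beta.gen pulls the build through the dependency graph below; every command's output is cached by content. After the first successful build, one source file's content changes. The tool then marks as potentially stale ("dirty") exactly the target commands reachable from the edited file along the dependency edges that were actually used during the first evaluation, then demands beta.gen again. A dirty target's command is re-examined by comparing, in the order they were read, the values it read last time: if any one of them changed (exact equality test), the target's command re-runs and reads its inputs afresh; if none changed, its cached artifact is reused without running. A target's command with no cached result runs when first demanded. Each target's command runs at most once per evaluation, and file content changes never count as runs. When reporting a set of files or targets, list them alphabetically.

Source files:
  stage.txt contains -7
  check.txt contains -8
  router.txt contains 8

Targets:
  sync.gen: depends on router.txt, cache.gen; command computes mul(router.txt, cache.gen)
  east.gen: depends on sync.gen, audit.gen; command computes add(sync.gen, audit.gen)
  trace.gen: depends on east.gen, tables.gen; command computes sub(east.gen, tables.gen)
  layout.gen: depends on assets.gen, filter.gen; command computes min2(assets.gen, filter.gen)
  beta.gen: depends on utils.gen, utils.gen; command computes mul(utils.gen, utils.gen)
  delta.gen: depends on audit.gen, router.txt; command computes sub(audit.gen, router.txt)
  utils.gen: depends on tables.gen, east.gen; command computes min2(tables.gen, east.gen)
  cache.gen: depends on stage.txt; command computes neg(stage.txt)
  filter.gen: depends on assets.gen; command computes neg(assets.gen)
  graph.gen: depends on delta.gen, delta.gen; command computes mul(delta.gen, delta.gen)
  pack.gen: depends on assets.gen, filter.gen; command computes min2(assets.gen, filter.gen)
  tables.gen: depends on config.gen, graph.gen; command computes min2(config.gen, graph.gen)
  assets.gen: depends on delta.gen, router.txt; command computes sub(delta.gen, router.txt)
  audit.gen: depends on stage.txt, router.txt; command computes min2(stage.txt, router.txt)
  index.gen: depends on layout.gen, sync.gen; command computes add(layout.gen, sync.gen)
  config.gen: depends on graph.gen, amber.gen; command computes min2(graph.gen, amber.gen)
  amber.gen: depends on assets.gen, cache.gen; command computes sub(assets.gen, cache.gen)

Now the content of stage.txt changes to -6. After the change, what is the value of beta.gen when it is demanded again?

Demanding beta.gen again yields 784.

First demand of the output computes:
  audit.gen = min2(-7, 8) = -7
  cache.gen = neg(-7) = 7
  delta.gen = sub(-7, 8) = -15
  assets.gen = sub(-15, 8) = -23
  amber.gen = sub(-23, 7) = -30
  graph.gen = mul(-15, -15) = 225
  config.gen = min2(225, -30) = -30
  sync.gen = mul(8, 7) = 56
  east.gen = add(56, -7) = 49
  tables.gen = min2(-30, 225) = -30
  utils.gen = min2(-30, 49) = -30
  beta.gen = mul(-30, -30) = 900

After the edit, cleaning proceeds:
  audit.gen: a read changed (stage.txt -7->-6) — executes, giving -6.
  cache.gen: a read changed (stage.txt -7->-6) — executes, giving 6.
  delta.gen: a read changed (audit.gen -7->-6) — executes, giving -14.
  assets.gen: a read changed (delta.gen -15->-14) — executes, giving -22.
  amber.gen: a read changed (assets.gen -23->-22; cache.gen 7->6) — executes, giving -28.
  graph.gen: a read changed (delta.gen -15->-14; delta.gen -15->-14) — executes, giving 196.
  config.gen: a read changed (graph.gen 225->196; amber.gen -30->-28) — executes, giving -28.
  sync.gen: a read changed (cache.gen 7->6) — executes, giving 48.
  east.gen: a read changed (sync.gen 56->48; audit.gen -7->-6) — executes, giving 42.
  tables.gen: a read changed (config.gen -30->-28; graph.gen 225->196) — executes, giving -28.
  utils.gen: a read changed (tables.gen -30->-28; east.gen 49->42) — executes, giving -28.
  beta.gen: a read changed (utils.gen -30->-28; utils.gen -30->-28) — executes, giving 784.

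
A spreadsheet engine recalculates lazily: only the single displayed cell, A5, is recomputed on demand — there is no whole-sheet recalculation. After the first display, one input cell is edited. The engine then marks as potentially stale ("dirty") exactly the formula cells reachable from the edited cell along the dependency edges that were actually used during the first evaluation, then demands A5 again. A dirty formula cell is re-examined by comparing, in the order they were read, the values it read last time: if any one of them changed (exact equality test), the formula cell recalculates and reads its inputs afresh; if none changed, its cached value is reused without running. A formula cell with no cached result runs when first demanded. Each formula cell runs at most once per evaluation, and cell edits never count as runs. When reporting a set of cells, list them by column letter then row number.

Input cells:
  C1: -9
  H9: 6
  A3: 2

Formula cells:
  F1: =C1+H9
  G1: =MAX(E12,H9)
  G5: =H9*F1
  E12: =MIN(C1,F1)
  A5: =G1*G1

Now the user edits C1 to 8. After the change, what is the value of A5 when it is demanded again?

New value of A5: 64.

First evaluation (everything demanded from the output):
  F1 = -9 + 6 = -3
  E12 = MIN(-9, -3) = -9
  G1 = MAX(-9, 6) = 6
  A5 = 6 * 6 = 36

Propagation after the edit:
  F1: runs — C1 -9->8; result 14.
  E12: runs — C1 -9->8; F1 -3->14; result 8.
  G1: runs — E12 -9->8; result 8.
  A5: runs — G1 6->8; G1 6->8; result 64.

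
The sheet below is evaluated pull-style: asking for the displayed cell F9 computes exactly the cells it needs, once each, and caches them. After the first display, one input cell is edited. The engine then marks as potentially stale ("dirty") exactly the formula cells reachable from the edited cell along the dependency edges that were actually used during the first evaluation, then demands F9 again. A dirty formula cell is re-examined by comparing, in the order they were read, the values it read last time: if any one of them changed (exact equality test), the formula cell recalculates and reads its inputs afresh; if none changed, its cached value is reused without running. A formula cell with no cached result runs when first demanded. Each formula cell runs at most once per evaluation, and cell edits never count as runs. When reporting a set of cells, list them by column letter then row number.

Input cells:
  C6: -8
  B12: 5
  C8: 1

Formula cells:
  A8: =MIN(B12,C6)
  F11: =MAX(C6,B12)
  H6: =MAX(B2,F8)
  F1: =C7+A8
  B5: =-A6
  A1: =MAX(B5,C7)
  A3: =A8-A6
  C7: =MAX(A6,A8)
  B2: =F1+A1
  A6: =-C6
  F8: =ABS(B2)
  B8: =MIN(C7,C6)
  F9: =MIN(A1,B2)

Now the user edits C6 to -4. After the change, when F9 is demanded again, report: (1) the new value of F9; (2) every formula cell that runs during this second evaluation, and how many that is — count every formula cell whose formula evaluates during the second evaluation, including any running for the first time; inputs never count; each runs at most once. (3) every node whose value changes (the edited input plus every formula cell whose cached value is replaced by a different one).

Demanding F9 again yields 4.
8 formula cells run: A1, A6, A8, B2, B5, C7, F1, F9.
The nodes whose values change: A1, A6, A8, B2, B5, C6, C7, F9.

First demand of the output computes:
  A6 = -(-8) = 8
  A8 = MIN(5, -8) = -8
  B5 = -(8) = -8
  C7 = MAX(8, -8) = 8
  A1 = MAX(-8, 8) = 8
  F1 = 8 + -8 = 0
  B2 = 0 + 8 = 8
  F9 = MIN(8, 8) = 8

After the edit, cleaning proceeds:
  A6: a read changed (C6 -8->-4) — executes, giving 4.
  A8: a read changed (C6 -8->-4) — executes, giving -4.
  B5: a read changed (A6 8->4) — executes, giving -4.
  C7: a read changed (A6 8->4; A8 -8->-4) — executes, giving 4.
  A1: a read changed (B5 -8->-4; C7 8->4) — executes, giving 4.
  F1: a read changed (C7 8->4; A8 -8->-4) — executes, giving 0 — identical to its old value.
  B2: a read changed (A1 8->4) — executes, giving 4.
  F9: a read changed (A1 8->4; B2 8->4) — executes, giving 4.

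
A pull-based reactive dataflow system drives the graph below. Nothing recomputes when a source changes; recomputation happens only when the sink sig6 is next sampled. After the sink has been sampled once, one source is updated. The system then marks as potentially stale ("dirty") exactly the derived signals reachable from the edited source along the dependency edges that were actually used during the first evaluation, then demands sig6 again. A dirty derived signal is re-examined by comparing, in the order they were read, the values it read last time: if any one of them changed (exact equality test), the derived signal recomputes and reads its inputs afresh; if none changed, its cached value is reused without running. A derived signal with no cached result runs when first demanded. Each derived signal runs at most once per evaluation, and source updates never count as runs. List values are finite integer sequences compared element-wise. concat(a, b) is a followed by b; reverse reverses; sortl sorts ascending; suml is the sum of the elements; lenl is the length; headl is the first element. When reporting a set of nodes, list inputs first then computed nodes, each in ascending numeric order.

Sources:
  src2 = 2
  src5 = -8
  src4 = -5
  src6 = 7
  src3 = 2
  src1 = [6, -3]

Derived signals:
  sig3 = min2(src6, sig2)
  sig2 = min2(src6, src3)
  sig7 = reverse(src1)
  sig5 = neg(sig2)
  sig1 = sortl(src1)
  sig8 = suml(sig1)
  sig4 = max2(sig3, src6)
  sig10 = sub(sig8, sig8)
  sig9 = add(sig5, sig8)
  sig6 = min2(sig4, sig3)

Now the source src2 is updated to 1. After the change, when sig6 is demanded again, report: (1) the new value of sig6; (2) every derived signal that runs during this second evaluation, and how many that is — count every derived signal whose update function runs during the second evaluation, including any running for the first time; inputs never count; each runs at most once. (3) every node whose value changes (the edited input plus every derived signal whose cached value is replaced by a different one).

First evaluation (everything demanded from the output):
  sig2 = min2(7, 2) = 2
  sig3 = min2(7, 2) = 2
  sig4 = max2(2, 7) = 7
  sig6 = min2(7, 2) = 2

Propagation after the edit:
  src2 feeds no computation that the output demands — nothing is marked dirty and nothing runs.

Key observation: src2 is never demanded by the output, so the edit triggers no recomputation at all.

New value of sig6: 2.
Derived signals that run: none — 0 in total.
Values that change: src2.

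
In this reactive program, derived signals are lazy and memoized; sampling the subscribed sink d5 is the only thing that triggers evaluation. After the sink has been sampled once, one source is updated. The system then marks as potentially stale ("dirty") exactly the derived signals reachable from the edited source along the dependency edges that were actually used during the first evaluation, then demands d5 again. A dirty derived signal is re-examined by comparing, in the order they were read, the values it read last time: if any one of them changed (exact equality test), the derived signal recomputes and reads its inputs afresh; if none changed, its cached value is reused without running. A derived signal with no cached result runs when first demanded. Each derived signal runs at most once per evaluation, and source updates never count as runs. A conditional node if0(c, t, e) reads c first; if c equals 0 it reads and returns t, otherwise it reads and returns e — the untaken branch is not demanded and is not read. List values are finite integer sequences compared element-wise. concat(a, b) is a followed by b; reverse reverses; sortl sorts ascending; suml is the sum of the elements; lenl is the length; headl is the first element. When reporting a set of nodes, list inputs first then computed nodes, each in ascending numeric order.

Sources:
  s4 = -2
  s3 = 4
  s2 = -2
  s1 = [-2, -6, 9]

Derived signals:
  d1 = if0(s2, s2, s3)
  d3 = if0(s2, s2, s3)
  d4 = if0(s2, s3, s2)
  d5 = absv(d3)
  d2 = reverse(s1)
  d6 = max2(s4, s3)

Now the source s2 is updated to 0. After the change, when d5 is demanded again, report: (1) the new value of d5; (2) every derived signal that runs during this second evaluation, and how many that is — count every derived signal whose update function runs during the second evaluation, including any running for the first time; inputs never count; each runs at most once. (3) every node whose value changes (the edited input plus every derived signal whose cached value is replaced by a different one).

Demanding d5 again yields 0.
2 derived signals run: d3, d5.
The nodes whose values change: s2, d3, d5.

First demand of the output computes:
  d3 = if0(s2=-2 -> else branch s3) = 4
  d5 = absv(4) = 4

After the edit, cleaning proceeds:
  d3: a read changed (s2 -2->0) — executes, giving 0.
  d5: a read changed (d3 4->0) — executes, giving 0.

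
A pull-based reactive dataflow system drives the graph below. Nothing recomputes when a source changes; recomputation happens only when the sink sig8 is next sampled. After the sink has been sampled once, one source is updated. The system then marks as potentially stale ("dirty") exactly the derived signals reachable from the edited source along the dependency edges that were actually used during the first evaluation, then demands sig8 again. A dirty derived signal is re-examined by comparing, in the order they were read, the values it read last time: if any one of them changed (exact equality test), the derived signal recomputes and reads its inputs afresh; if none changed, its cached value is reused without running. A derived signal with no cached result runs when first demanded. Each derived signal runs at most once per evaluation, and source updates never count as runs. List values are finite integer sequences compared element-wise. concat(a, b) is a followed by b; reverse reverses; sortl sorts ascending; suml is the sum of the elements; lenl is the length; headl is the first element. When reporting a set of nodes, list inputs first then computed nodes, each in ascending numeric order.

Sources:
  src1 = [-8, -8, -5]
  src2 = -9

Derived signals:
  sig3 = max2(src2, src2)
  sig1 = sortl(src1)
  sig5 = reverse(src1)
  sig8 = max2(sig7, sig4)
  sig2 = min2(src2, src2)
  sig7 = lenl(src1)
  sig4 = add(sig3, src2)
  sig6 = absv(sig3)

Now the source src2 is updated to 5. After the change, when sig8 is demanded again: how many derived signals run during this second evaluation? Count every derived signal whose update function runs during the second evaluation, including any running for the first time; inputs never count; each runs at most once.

Derived signals that run: sig3, sig4, sig8 — 3 in total.

First evaluation (everything demanded from the output):
  sig3 = max2(-9, -9) = -9
  sig4 = add(-9, -9) = -18
  sig7 = lenl([-8, -8, -5]) = 3
  sig8 = max2(3, -18) = 3

Propagation after the edit:
  sig3: runs — src2 -9->5; src2 -9->5; result 5.
  sig4: runs — sig3 -9->5; src2 -9->5; result 10.
  sig8: runs — sig4 -18->10; result 10.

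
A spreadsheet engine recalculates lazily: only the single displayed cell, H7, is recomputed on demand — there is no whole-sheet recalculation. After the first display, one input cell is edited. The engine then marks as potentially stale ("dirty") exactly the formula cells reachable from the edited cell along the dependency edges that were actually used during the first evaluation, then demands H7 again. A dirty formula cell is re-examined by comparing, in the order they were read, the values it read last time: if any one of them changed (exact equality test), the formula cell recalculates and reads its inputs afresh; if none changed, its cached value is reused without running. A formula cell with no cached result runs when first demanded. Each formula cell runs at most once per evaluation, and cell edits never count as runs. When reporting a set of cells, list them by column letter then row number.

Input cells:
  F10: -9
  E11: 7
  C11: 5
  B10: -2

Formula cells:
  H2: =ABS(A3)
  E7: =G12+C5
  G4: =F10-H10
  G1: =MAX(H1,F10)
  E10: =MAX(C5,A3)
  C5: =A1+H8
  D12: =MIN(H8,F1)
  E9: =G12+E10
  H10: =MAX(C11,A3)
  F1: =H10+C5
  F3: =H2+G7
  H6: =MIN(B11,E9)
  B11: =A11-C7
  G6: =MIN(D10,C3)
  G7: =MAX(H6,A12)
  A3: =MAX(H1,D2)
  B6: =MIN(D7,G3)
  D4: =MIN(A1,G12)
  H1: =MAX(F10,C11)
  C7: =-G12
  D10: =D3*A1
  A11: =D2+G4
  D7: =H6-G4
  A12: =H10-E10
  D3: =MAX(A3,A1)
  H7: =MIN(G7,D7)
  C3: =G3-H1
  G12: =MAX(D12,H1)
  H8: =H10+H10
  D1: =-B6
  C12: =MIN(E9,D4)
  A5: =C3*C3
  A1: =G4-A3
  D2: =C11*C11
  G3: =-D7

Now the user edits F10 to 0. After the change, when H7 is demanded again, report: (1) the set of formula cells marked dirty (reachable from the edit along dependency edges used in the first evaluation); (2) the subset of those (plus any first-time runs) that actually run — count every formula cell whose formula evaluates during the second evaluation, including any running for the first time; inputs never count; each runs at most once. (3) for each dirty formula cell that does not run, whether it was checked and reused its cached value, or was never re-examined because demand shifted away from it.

First evaluation (everything demanded from the output):
  D2 = 5 * 5 = 25
  H1 = MAX(-9, 5) = 5
  A3 = MAX(5, 25) = 25
  H10 = MAX(5, 25) = 25
  G4 = -9 - 25 = -34
  A1 = -34 - 25 = -59
  A11 = 25 + -34 = -9
  H8 = 25 + 25 = 50
  C5 = -59 + 50 = -9
  E10 = MAX(-9, 25) = 25
  A12 = 25 - 25 = 0
  F1 = 25 + -9 = 16
  D12 = MIN(50, 16) = 16
  G12 = MAX(16, 5) = 16
  C7 = -(16) = -16
  B11 = -9 - -16 = 7
  E9 = 16 + 25 = 41
  H6 = MIN(7, 41) = 7
  D7 = 7 - -34 = 41
  G7 = MAX(7, 0) = 7
  H7 = MIN(7, 41) = 7

Propagation after the edit:
  H1: runs — F10 -9->0; result 5 (same value as before).
  A3: checked — values it read are unchanged (H1 unchanged, D2 unchanged); reused cached 25 without running.
  H10: checked — values it read are unchanged (C11 unchanged, A3 unchanged); reused cached 25 without running.
  G4: runs — F10 -9->0; result -25.
  A1: runs — G4 -34->-25; result -50.
  A11: runs — G4 -34->-25; result 0.
  H8: checked — values it read are unchanged (H10 unchanged, H10 unchanged); reused cached 50 without running.
  C5: runs — A1 -59->-50; result 0.
  E10: runs — C5 -9->0; result 25 (same value as before).
  A12: checked — values it read are unchanged (H10 unchanged, E10 unchanged); reused cached 0 without running.
  F1: runs — C5 -9->0; result 25.
  D12: runs — F1 16->25; result 25.
  G12: runs — D12 16->25; result 25.
  C7: runs — G12 16->25; result -25.
  B11: runs — A11 -9->0; C7 -16->-25; result 25.
  E9: runs — G12 16->25; result 50.
  H6: runs — B11 7->25; E9 41->50; result 25.
  D7: runs — H6 7->25; G4 -34->-25; result 50.
  G7: runs — H6 7->25; result 25.
  H7: runs — G7 7->25; D7 41->50; result 25.

Key observation: the cutoff stops propagation at A3 — its inputs' values are unchanged, so it reuses its cache.

Marked dirty: A1, A3, A11, A12, B11, C5, C7, D7, D12, E9, E10, F1, G4, G7, G12, H1, H6, H7, H8, H10.
Formula cells that run: A1, A11, B11, C5, C7, D7, D12, E9, E10, F1, G4, G7, G12, H1, H6, H7 — 16 in total.
Checked but reused from cache: A3, A12, H8, H10.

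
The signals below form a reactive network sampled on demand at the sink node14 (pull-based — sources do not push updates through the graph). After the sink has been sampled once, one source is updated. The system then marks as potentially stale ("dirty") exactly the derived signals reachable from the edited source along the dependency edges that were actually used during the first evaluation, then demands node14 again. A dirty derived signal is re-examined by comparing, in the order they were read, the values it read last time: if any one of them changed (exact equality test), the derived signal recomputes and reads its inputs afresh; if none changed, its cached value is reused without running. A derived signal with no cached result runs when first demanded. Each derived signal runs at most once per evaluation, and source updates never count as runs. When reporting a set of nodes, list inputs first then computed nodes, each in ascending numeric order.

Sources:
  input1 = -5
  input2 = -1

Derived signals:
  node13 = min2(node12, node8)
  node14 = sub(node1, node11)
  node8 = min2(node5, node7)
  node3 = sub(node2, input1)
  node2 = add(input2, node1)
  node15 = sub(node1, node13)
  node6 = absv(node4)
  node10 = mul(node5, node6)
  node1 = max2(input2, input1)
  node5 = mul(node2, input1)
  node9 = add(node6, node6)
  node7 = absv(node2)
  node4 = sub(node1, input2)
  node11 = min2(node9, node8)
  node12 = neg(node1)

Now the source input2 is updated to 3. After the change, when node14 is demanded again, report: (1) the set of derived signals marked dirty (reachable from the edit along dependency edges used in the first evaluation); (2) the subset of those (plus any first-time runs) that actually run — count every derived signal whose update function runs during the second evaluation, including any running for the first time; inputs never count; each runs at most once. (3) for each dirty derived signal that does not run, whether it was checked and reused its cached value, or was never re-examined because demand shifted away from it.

Dirty set: node1, node2, node4, node5, node6, node7, node8, node9, node11, node14.
Run set: node1, node2, node4, node5, node7, node8, node11, node14 (8 run).
Re-examined without running (cache reused): node6, node9.
The important point: at node6 every value read last time is unchanged, so the dirty flag clears without a run.

Initial pass — values computed on the first demand:
  node1 = max2(-1, -5) = -1
  node2 = add(-1, -1) = -2
  node4 = sub(-1, -1) = 0
  node5 = mul(-2, -5) = 10
  node6 = absv(0) = 0
  node7 = absv(-2) = 2
  node8 = min2(10, 2) = 2
  node9 = add(0, 0) = 0
  node11 = min2(0, 2) = 0
  node14 = sub(-1, 0) = -1

Second demand — change propagation:
  node1: re-runs because input2 -1->3; new result 3.
  node2: re-runs because input2 -1->3; node1 -1->3; new result 6.
  node4: re-runs because node1 -1->3; input2 -1->3; new result 0 (unchanged).
  node5: re-runs because node2 -2->6; new result -30.
  node6: re-examined; everything it read last time is the same (node4 unchanged) — cache 0 kept, no run.
  node7: re-runs because node2 -2->6; new result 6.
  node8: re-runs because node5 10->-30; node7 2->6; new result -30.
  node9: re-examined; everything it read last time is the same (node6 unchanged, node6 unchanged) — cache 0 kept, no run.
  node11: re-runs because node8 2->-30; new result -30.
  node14: re-runs because node1 -1->3; node11 0->-30; new result 33.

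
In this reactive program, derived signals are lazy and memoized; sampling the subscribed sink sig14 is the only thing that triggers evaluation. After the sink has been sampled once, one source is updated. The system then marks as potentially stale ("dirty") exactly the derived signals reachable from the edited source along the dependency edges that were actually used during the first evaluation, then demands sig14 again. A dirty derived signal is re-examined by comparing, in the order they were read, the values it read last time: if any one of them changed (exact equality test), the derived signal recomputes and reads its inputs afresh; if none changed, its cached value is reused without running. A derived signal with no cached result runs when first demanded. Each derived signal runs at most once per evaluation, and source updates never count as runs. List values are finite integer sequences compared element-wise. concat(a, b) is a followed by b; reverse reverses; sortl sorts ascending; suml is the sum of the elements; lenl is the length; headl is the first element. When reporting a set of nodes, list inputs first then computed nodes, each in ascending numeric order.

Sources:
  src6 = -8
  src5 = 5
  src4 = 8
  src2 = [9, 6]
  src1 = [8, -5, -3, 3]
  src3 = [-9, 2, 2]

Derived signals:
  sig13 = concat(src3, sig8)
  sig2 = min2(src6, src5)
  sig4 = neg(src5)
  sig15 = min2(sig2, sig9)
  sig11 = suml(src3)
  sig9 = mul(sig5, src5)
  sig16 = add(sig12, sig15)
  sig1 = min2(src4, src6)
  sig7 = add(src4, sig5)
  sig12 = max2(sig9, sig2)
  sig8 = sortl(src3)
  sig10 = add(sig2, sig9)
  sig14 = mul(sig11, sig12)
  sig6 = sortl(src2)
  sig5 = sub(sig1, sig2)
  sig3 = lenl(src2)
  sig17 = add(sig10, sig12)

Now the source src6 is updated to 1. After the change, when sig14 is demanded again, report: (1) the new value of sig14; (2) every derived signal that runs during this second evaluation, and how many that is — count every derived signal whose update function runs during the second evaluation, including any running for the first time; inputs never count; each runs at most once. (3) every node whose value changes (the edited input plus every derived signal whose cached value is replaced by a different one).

First demand of the output computes:
  sig1 = min2(8, -8) = -8
  sig2 = min2(-8, 5) = -8
  sig5 = sub(-8, -8) = 0
  sig9 = mul(0, 5) = 0
  sig11 = suml([-9, 2, 2]) = -5
  sig12 = max2(0, -8) = 0
  sig14 = mul(-5, 0) = 0

After the edit, cleaning proceeds:
  sig1: a read changed (src6 -8->1) — executes, giving 1.
  sig2: a read changed (src6 -8->1) — executes, giving 1.
  sig5: a read changed (sig1 -8->1; sig2 -8->1) — executes, giving 0 — identical to its old value.
  sig9: dirty, but its reads are unchanged (sig5 unchanged, src5 unchanged); cached 0 stands.
  sig12: a read changed (sig2 -8->1) — executes, giving 1.
  sig14: a read changed (sig12 0->1) — executes, giving -5.

Note where the cutoff bites: sig9 is checked, finds nothing changed, and keeps its cache.

Demanding sig14 again yields -5.
5 derived signals run: sig1, sig2, sig5, sig12, sig14.
The nodes whose values change: src6, sig1, sig2, sig12, sig14.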